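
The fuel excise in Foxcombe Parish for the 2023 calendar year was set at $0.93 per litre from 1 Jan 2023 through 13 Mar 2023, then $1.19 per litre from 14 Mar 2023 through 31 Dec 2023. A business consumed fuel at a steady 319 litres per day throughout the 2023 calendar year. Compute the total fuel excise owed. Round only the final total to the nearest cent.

$132585.97

1 Jan – 13 Mar 2023: 72 days × 319 litres/day = 22,968 litres at $0.93/litre → $21360.24
14 Mar – 31 Dec 2023: 293 days × 319 litres/day = 93,467 litres at $1.19/litre → $111225.73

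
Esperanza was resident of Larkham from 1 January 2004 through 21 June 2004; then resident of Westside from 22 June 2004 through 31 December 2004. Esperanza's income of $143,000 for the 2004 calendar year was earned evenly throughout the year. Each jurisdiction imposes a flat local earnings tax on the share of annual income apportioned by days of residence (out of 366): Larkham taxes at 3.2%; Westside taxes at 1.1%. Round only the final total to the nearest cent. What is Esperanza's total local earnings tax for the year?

$2,992.45

Larkham, 1 January – 21 June 2004: 173 days → $143,000 × 3.2% × 173/366 = $2,162.9727
Westside, 22 June – 31 December 2004: 193 days → $143,000 × 1.1% × 193/366 = $829.4781
Total = $2,992.4508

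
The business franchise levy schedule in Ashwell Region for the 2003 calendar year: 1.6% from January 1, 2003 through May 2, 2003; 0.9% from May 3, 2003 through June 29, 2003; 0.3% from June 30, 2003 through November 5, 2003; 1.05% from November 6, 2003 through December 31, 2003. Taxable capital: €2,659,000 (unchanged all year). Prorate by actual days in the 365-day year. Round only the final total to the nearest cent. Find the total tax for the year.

€25,125.73

January 1 – May 2, 2003: 122 days at 1.6% → €2,659,000 × 1.6% × 122/365 = €14,220.1863
May 3 – June 29, 2003: 58 days at 0.9% → €2,659,000 × 0.9% × 58/365 = €3,802.7342
June 30 – November 5, 2003: 129 days at 0.3% → €2,659,000 × 0.3% × 129/365 = €2,819.2685
November 6 – December 31, 2003: 56 days at 1.05% → €2,659,000 × 1.05% × 56/365 = €4,283.5397
Total = €25,125.7288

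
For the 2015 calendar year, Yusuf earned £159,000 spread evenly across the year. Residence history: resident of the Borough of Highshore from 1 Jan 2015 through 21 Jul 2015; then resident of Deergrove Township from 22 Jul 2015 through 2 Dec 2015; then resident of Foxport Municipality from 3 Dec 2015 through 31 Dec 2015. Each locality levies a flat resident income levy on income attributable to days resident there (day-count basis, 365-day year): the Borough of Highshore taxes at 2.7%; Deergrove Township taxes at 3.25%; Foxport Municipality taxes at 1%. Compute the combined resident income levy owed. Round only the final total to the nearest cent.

£4,399.29

The Borough of Highshore, 1 Jan – 21 Jul 2015: 202 days → £159,000 × 2.7% × 202/365 = £2,375.8521
Deergrove Township, 22 Jul – 2 Dec 2015: 134 days → £159,000 × 3.25% × 134/365 = £1,897.1096
Foxport Municipality, 3 Dec – 31 Dec 2015: 29 days → £159,000 × 1% × 29/365 = £126.3288
Total = £4,399.2904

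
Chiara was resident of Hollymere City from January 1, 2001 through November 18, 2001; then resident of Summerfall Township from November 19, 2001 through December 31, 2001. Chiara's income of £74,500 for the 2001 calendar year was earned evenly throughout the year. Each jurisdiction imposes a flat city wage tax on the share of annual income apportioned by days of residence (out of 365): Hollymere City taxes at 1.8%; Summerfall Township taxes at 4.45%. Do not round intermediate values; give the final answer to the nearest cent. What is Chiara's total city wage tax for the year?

£1,573.58

Hollymere City, January 1 – November 18, 2001: 322 days → £74,500 × 1.8% × 322/365 = £1,183.0192
Summerfall Township, November 19 – December 31, 2001: 43 days → £74,500 × 4.45% × 43/365 = £390.5637
Total = £1,573.5829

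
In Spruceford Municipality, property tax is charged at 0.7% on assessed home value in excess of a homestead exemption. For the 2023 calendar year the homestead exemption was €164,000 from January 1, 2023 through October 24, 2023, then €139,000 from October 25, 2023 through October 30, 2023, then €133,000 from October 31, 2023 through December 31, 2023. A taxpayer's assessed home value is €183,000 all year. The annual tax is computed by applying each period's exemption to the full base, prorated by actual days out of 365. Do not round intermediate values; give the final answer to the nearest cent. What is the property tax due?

January 1 – October 24, 2023: 297 days, exemption €164,000 → (€183,000 − €164,000) × 0.7% × 297/365 = €108.2219
October 25 – October 30, 2023: 6 days, exemption €139,000 → (€183,000 − €139,000) × 0.7% × 6/365 = €5.0630
October 31 – December 31, 2023: 62 days, exemption €133,000 → (€183,000 − €133,000) × 0.7% × 62/365 = €59.4521
Total = €172.7370

€172.74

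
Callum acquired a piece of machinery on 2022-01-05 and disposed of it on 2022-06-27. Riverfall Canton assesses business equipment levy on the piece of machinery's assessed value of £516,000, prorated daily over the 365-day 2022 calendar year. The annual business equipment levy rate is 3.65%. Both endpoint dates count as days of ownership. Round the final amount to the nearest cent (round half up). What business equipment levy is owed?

Days held (2022-01-05 to 2022-06-27): 174 out of 365
Tax = £516,000 × 3.65% × 174/365 = £8,978.4000

£8,978.40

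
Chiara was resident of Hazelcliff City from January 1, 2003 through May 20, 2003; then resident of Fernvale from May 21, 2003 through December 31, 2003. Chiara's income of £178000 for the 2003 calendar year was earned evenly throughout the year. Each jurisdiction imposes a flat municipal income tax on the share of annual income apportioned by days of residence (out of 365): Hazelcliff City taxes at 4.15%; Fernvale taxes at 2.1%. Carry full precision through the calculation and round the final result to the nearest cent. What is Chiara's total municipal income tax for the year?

Hazelcliff City, January 1 – May 20, 2003: 140 days → £178000 × 4.15% × 140/365 = £2833.3699
Fernvale, May 21 – December 31, 2003: 225 days → £178000 × 2.1% × 225/365 = £2304.2466
Total = £5137.6164

£5137.62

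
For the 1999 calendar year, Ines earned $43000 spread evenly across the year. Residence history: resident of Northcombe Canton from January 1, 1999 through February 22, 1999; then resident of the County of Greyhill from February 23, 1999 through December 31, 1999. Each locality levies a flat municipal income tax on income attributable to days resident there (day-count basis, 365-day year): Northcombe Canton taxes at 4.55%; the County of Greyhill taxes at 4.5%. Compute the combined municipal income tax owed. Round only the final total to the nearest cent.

$1938.12

Northcombe Canton, January 1 – February 22, 1999: 53 days → $43000 × 4.55% × 53/365 = $284.0945
The County of Greyhill, February 23 – December 31, 1999: 312 days → $43000 × 4.5% × 312/365 = $1654.0274
Total = $1938.1219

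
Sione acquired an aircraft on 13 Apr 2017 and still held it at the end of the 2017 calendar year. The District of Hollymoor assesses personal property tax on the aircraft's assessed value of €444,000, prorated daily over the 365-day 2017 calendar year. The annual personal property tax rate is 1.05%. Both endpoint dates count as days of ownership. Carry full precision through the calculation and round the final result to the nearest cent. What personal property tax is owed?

€3,359.19

Days held (13 Apr – 31 Dec 2017): 263 out of 365
Tax = €444,000 × 1.05% × 263/365 = €3,359.1945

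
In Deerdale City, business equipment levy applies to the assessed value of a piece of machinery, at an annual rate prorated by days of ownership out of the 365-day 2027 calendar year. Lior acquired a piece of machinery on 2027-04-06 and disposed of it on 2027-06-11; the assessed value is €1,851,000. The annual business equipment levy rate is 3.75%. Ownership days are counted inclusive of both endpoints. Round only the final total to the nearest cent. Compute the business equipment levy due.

Days held (2027-04-06 to 2027-06-11): 67 out of 365
Tax = €1,851,000 × 3.75% × 67/365 = €12,741.4726

€12,741.47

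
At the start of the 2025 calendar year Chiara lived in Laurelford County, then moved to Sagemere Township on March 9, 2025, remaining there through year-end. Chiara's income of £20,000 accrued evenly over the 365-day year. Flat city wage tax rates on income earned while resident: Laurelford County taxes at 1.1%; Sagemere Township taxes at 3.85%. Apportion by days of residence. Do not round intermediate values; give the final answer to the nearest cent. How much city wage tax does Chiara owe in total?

Laurelford County, January 1 – March 8, 2025: 67 days → £20,000 × 1.1% × 67/365 = £40.3836
Sagemere Township, March 9 – December 31, 2025: 298 days → £20,000 × 3.85% × 298/365 = £628.6575
Total = £669.0411

£669.04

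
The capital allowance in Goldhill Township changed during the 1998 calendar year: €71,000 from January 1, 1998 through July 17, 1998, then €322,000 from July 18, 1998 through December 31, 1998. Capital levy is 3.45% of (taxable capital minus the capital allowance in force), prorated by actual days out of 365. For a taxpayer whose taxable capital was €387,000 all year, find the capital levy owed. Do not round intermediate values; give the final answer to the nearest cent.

January 1 – July 17, 1998: 198 days, exemption €71,000 → (€387,000 − €71,000) × 3.45% × 198/365 = €5,913.9616
July 18 – December 31, 1998: 167 days, exemption €322,000 → (€387,000 − €322,000) × 3.45% × 167/365 = €1,026.0205
Total = €6,939.9822

€6,939.98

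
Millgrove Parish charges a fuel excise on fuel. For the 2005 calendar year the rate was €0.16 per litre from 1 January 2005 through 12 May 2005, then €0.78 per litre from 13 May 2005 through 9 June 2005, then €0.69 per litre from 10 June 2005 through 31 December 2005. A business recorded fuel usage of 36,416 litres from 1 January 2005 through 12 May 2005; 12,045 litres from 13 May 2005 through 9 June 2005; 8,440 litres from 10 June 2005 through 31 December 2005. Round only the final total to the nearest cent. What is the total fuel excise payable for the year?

1 January – 12 May 2005: 36,416 litres at €0.16/litre → €5826.56
13 May – 9 June 2005: 12,045 litres at €0.78/litre → €9395.10
10 June – 31 December 2005: 8,440 litres at €0.69/litre → €5823.60

€21045.26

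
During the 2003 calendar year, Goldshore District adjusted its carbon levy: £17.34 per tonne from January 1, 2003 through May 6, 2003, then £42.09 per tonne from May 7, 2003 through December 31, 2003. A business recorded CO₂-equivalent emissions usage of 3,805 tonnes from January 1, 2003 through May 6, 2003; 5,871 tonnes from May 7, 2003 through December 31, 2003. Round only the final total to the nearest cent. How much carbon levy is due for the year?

£313089.09

January 1 – May 6, 2003: 3,805 tonnes at £17.34/tonne → £65978.70
May 7 – December 31, 2003: 5,871 tonnes at £42.09/tonne → £247110.39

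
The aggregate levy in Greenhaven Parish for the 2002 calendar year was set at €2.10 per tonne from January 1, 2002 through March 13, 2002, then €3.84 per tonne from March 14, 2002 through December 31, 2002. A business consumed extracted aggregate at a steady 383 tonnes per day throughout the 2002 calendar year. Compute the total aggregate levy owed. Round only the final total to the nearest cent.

€488830.56

January 1 – March 13, 2002: 72 days × 383 tonnes/day = 27,576 tonnes at €2.10/tonne → €57909.60
March 14 – December 31, 2002: 293 days × 383 tonnes/day = 112,219 tonnes at €3.84/tonne → €430920.96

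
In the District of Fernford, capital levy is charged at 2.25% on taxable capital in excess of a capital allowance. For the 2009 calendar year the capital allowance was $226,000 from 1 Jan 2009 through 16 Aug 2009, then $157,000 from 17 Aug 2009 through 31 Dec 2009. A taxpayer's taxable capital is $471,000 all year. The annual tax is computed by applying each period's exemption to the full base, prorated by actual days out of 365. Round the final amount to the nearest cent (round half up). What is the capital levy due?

$6,095.22

1 Jan – 16 Aug 2009: 228 days, exemption $226,000 → ($471,000 − $226,000) × 2.25% × 228/365 = $3,443.4247
17 Aug – 31 Dec 2009: 137 days, exemption $157,000 → ($471,000 − $157,000) × 2.25% × 137/365 = $2,651.7945
Total = $6,095.2192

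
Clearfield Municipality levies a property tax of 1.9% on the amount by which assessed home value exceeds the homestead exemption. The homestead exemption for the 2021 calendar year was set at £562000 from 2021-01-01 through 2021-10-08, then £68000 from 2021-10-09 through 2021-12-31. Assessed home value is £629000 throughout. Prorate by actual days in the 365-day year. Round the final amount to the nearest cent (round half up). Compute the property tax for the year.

£3433.07

2021-01-01 to 2021-10-08: 281 days, exemption £562000 → (£629000 − £562000) × 1.9% × 281/365 = £980.0356
2021-10-09 to 2021-12-31: 84 days, exemption £68000 → (£629000 − £68000) × 1.9% × 84/365 = £2453.0301
Total = £3433.0658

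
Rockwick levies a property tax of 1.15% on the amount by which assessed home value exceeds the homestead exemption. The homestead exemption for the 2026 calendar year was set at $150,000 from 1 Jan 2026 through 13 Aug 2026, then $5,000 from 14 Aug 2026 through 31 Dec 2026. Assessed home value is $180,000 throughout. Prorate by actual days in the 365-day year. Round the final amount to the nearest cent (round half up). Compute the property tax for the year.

$984.59

1 Jan – 13 Aug 2026: 225 days, exemption $150,000 → ($180,000 − $150,000) × 1.15% × 225/365 = $212.6712
14 Aug – 31 Dec 2026: 140 days, exemption $5,000 → ($180,000 − $5,000) × 1.15% × 140/365 = $771.9178
Total = $984.5890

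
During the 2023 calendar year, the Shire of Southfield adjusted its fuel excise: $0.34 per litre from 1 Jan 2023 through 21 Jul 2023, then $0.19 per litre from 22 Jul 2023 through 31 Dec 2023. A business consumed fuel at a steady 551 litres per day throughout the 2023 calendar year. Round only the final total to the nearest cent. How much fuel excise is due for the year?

1 Jan – 21 Jul 2023: 202 days × 551 litres/day = 111,302 litres at $0.34/litre → $37842.68
22 Jul – 31 Dec 2023: 163 days × 551 litres/day = 89,813 litres at $0.19/litre → $17064.47

$54907.15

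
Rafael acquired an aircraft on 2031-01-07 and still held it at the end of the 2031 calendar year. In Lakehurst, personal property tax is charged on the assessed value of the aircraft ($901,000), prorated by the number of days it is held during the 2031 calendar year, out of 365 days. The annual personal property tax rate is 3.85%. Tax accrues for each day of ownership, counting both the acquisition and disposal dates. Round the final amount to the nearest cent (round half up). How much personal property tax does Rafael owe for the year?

$34,118.28

Days held (2031-01-07 to 2031-12-31): 359 out of 365
Tax = $901,000 × 3.85% × 359/365 = $34,118.2781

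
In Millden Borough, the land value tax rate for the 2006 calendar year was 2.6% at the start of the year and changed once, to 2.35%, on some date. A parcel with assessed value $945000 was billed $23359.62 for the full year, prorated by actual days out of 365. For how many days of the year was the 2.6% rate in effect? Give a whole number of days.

178 days

Let d = days at the first rate; then 365 − d days at the second rate.
$945000 × [2.6%·d + 2.35%·(365−d)] / 365 = $23359.62
Solving gives d = 178, so the new rate took effect on 28 June 2006.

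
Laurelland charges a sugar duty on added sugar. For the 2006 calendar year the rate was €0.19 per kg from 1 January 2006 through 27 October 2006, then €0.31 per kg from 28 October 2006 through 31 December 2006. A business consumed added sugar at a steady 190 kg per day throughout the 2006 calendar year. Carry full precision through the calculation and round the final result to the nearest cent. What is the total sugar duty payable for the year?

€14,658.50

1 January – 27 October 2006: 300 days × 190 kg/day = 57,000 kg at €0.19/kg → €10,830.00
28 October – 31 December 2006: 65 days × 190 kg/day = 12,350 kg at €0.31/kg → €3,828.50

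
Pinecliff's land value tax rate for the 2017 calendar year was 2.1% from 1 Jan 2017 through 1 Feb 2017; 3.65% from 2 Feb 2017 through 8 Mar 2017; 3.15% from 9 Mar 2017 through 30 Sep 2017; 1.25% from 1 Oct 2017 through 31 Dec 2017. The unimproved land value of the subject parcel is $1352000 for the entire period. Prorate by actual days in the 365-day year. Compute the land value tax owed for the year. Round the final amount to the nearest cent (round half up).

$35516.85

1 Jan – 1 Feb 2017: 32 days at 2.1% → $1352000 × 2.1% × 32/365 = $2489.1616
2 Feb – 8 Mar 2017: 35 days at 3.65% → $1352000 × 3.65% × 35/365 = $4732.0000
9 Mar – 30 Sep 2017: 206 days at 3.15% → $1352000 × 3.15% × 206/365 = $24035.9671
1 Oct – 31 Dec 2017: 92 days at 1.25% → $1352000 × 1.25% × 92/365 = $4259.7260
Total = $35516.8548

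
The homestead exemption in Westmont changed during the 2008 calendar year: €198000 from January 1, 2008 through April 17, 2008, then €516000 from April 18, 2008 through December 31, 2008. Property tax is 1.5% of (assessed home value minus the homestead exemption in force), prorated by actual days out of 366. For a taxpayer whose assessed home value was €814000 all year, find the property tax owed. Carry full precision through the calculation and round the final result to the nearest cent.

January 1 – April 17, 2008: 108 days, exemption €198000 → (€814000 − €198000) × 1.5% × 108/366 = €2726.5574
April 18 – December 31, 2008: 258 days, exemption €516000 → (€814000 − €516000) × 1.5% × 258/366 = €3150.9836
Total = €5877.5410

€5877.54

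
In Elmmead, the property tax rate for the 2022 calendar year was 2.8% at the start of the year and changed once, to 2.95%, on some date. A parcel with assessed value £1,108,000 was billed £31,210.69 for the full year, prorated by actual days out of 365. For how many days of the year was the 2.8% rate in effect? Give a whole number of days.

324 days

Let d = days at the first rate; then 365 − d days at the second rate.
£1,108,000 × [2.8%·d + 2.95%·(365−d)] / 365 = £31,210.69
Solving gives d = 324, so the new rate took effect on November 21, 2022.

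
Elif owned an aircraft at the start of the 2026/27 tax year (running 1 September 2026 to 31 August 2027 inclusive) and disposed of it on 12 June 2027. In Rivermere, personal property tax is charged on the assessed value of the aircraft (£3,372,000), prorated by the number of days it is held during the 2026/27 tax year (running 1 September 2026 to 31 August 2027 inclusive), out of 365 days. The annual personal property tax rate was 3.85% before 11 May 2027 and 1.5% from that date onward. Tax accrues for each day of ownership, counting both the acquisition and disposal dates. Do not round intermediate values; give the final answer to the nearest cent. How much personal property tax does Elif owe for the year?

£94,203.52

1 September 2026 – 10 May 2027: 252 days at 3.85% → £3,372,000 × 3.85% × 252/365 = £89,630.5315
11 May – 12 June 2027: 33 days at 1.5% → £3,372,000 × 1.5% × 33/365 = £4,572.9863
Total = £94,203.5178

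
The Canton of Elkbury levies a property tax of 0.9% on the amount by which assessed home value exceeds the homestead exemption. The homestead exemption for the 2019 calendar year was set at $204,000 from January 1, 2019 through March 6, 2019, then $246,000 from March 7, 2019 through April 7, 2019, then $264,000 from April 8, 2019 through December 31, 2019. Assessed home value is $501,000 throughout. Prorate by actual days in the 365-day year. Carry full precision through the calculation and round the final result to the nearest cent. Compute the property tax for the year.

$2,243.37

January 1 – March 6, 2019: 65 days, exemption $204,000 → ($501,000 − $204,000) × 0.9% × 65/365 = $476.0137
March 7 – April 7, 2019: 32 days, exemption $246,000 → ($501,000 − $246,000) × 0.9% × 32/365 = $201.2055
April 8 – December 31, 2019: 268 days, exemption $264,000 → ($501,000 − $264,000) × 0.9% × 268/365 = $1,566.1479
Total = $2,243.3671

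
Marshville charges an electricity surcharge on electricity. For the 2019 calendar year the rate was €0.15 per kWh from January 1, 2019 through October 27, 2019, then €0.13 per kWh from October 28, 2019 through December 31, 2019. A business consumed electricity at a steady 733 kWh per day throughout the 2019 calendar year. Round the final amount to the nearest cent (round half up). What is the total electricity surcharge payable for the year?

€39,178.85

January 1 – October 27, 2019: 300 days × 733 kWh/day = 219,900 kWh at €0.15/kWh → €32,985.00
October 28 – December 31, 2019: 65 days × 733 kWh/day = 47,645 kWh at €0.13/kWh → €6,193.85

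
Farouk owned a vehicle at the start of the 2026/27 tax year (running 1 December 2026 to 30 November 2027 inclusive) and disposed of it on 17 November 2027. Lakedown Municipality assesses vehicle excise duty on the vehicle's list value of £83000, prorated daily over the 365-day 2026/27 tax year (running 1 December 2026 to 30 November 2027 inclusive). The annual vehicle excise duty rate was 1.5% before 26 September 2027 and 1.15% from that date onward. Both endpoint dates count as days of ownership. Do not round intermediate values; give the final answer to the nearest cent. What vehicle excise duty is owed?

£1158.48

1 December 2026 – 25 September 2027: 299 days at 1.5% → £83000 × 1.5% × 299/365 = £1019.8767
26 September – 17 November 2027: 53 days at 1.15% → £83000 × 1.15% × 53/365 = £138.5986
Total = £1158.4753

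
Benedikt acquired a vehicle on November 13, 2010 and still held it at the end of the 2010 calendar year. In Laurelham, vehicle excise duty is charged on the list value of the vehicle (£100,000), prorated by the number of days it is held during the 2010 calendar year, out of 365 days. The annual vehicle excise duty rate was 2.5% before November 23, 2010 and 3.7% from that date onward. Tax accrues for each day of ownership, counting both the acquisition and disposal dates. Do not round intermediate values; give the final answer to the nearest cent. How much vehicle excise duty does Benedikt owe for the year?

November 13 – November 22, 2010: 10 days at 2.5% → £100,000 × 2.5% × 10/365 = £68.4932
November 23 – December 31, 2010: 39 days at 3.7% → £100,000 × 3.7% × 39/365 = £395.3425
Total = £463.8356

£463.84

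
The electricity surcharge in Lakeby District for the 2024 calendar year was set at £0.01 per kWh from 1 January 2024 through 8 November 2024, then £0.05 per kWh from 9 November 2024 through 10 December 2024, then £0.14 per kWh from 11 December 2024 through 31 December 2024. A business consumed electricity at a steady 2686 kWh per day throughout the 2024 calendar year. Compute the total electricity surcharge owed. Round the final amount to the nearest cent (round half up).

£20,601.62

1 January – 8 November 2024: 313 days × 2686 kWh/day = 840,718 kWh at £0.01/kWh → £8,407.18
9 November – 10 December 2024: 32 days × 2686 kWh/day = 85,952 kWh at £0.05/kWh → £4,297.60
11 December – 31 December 2024: 21 days × 2686 kWh/day = 56,406 kWh at £0.14/kWh → £7,896.84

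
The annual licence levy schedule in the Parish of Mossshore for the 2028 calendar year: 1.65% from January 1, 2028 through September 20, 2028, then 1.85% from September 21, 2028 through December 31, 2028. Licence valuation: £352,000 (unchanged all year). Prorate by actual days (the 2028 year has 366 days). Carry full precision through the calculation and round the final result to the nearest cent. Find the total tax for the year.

January 1 – September 20, 2028: 264 days at 1.65% → £352,000 × 1.65% × 264/366 = £4,189.3770
September 21 – December 31, 2028: 102 days at 1.85% → £352,000 × 1.85% × 102/366 = £1,814.8197
Total = £6,004.1967

£6,004.20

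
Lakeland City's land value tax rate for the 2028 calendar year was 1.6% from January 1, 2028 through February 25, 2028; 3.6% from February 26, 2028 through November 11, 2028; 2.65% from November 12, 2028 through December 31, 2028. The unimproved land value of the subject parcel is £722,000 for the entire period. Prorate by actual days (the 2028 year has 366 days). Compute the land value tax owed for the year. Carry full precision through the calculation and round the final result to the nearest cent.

January 1 – February 25, 2028: 56 days at 1.6% → £722,000 × 1.6% × 56/366 = £1,767.5191
February 26 – November 11, 2028: 260 days at 3.6% → £722,000 × 3.6% × 260/366 = £18,464.2623
November 12 – December 31, 2028: 50 days at 2.65% → £722,000 × 2.65% × 50/366 = £2,613.7978
Total = £22,845.5792

£22,845.58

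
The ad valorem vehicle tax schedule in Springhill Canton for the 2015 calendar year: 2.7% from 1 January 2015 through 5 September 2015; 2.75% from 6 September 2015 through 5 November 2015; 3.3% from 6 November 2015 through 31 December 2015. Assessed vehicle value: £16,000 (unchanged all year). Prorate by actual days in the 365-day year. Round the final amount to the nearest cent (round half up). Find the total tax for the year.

£448.07

1 January – 5 September 2015: 248 days at 2.7% → £16,000 × 2.7% × 248/365 = £293.5233
6 September – 5 November 2015: 61 days at 2.75% → £16,000 × 2.75% × 61/365 = £73.5342
6 November – 31 December 2015: 56 days at 3.3% → £16,000 × 3.3% × 56/365 = £81.0082
Total = £448.0658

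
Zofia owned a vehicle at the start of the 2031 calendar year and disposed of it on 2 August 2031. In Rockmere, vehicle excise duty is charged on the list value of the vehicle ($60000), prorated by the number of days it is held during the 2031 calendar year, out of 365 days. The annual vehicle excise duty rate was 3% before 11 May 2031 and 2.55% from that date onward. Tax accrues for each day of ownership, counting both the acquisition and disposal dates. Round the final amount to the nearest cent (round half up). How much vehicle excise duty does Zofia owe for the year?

$993.21

1 January – 10 May 2031: 130 days at 3% → $60000 × 3% × 130/365 = $641.0959
11 May – 2 August 2031: 84 days at 2.55% → $60000 × 2.55% × 84/365 = $352.1096
Total = $993.2055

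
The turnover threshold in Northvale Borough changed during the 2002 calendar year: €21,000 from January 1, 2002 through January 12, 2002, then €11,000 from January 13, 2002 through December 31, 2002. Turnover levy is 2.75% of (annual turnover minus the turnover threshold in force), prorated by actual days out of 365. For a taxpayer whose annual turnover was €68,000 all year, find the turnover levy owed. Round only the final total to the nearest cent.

€1,558.46

January 1 – January 12, 2002: 12 days, exemption €21,000 → (€68,000 − €21,000) × 2.75% × 12/365 = €42.4932
January 13 – December 31, 2002: 353 days, exemption €11,000 → (€68,000 − €11,000) × 2.75% × 353/365 = €1,515.9658
Total = €1,558.4589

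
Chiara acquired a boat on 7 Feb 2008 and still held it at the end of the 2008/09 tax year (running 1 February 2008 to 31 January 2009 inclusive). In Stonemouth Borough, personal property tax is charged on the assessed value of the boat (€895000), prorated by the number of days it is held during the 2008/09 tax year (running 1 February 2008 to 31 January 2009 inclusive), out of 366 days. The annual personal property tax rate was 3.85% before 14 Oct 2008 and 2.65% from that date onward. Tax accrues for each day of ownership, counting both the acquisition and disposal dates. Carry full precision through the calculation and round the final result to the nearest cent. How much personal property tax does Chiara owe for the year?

€30664.75

7 Feb – 13 Oct 2008: 250 days at 3.85% → €895000 × 3.85% × 250/366 = €23536.5437
14 Oct 2008 – 31 Jan 2009: 110 days at 2.65% → €895000 × 2.65% × 110/366 = €7128.2104
Total = €30664.7541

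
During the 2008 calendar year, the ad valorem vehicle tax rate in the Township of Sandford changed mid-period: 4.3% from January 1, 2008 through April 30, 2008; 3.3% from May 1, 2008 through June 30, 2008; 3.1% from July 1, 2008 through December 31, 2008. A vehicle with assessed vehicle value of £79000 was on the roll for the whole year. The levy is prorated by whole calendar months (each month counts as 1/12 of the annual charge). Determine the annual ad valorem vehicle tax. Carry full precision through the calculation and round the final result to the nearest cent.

£2791.33

January 1 – April 30, 2008: 4 months at 4.3% → £79000 × 4.3% × 4/12 = £1132.3333
May 1 – June 30, 2008: 2 months at 3.3% → £79000 × 3.3% × 2/12 = £434.5000
July 1 – December 31, 2008: 6 months at 3.1% → £79000 × 3.1% × 6/12 = £1224.5000
Total = £2791.3333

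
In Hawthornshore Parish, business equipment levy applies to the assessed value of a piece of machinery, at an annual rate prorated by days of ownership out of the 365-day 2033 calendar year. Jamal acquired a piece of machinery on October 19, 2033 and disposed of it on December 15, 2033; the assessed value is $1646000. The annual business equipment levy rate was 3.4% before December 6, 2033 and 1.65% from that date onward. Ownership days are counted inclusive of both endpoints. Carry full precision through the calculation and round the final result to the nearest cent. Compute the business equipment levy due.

$8103.73

October 19 – December 5, 2033: 48 days at 3.4% → $1646000 × 3.4% × 48/365 = $7359.6493
December 6 – December 15, 2033: 10 days at 1.65% → $1646000 × 1.65% × 10/365 = $744.0822
Total = $8103.7315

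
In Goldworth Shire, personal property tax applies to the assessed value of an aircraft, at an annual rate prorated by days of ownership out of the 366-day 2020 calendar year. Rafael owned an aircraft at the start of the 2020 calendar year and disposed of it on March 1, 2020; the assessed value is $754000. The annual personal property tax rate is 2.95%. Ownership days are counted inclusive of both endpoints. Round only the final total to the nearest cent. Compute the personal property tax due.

Days held (January 1 – March 1, 2020): 61 out of 366
Tax = $754000 × 2.95% × 61/366 = $3707.1667

$3707.17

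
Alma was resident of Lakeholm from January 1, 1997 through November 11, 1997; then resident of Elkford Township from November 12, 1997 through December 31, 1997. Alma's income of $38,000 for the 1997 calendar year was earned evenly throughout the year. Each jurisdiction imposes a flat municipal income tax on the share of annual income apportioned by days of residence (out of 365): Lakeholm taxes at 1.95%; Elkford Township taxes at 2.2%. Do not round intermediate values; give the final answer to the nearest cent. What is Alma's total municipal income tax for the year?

$754.01

Lakeholm, January 1 – November 11, 1997: 315 days → $38,000 × 1.95% × 315/365 = $639.4932
Elkford Township, November 12 – December 31, 1997: 50 days → $38,000 × 2.2% × 50/365 = $114.5205
Total = $754.0137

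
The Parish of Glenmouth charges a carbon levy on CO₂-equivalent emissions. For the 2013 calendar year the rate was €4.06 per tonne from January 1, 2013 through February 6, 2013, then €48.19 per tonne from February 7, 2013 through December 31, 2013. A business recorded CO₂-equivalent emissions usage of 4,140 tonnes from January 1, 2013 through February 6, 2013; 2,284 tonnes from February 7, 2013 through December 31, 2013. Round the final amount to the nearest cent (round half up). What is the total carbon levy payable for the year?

€126874.36

January 1 – February 6, 2013: 4,140 tonnes at €4.06/tonne → €16808.40
February 7 – December 31, 2013: 2,284 tonnes at €48.19/tonne → €110065.96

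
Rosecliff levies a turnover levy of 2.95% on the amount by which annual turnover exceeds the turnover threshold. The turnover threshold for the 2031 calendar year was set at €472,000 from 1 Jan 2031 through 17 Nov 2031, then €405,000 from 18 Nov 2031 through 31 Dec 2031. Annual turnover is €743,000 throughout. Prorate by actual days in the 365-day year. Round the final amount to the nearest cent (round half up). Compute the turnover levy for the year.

€8,232.76

1 Jan – 17 Nov 2031: 321 days, exemption €472,000 → (€743,000 − €472,000) × 2.95% × 321/365 = €7,030.7795
18 Nov – 31 Dec 2031: 44 days, exemption €405,000 → (€743,000 − €405,000) × 2.95% × 44/365 = €1,201.9836
Total = €8,232.7630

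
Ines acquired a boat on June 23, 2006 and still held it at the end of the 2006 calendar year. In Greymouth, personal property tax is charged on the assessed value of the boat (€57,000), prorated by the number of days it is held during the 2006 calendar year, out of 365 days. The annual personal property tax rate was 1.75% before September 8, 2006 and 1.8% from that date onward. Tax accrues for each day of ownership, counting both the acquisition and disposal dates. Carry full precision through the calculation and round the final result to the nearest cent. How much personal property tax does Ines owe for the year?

€533.69

June 23 – September 7, 2006: 77 days at 1.75% → €57,000 × 1.75% × 77/365 = €210.4315
September 8 – December 31, 2006: 115 days at 1.8% → €57,000 × 1.8% × 115/365 = €323.2603
Total = €533.6918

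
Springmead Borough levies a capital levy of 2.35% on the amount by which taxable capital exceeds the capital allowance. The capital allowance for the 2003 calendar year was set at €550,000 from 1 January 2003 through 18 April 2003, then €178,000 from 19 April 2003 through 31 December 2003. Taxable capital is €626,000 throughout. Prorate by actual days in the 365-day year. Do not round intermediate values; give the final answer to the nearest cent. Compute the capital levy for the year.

1 January – 18 April 2003: 108 days, exemption €550,000 → (€626,000 − €550,000) × 2.35% × 108/365 = €528.4603
19 April – 31 December 2003: 257 days, exemption €178,000 → (€626,000 − €178,000) × 2.35% × 257/365 = €7,412.8658
Total = €7,941.3260

€7,941.33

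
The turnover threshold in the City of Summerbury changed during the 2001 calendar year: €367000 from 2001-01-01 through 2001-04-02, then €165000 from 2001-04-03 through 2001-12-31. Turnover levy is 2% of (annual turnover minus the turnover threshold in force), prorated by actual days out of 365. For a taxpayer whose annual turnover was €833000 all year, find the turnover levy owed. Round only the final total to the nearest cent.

€12341.70

2001-01-01 to 2001-04-02: 92 days, exemption €367000 → (€833000 − €367000) × 2% × 92/365 = €2349.1507
2001-04-03 to 2001-12-31: 273 days, exemption €165000 → (€833000 − €165000) × 2% × 273/365 = €9992.5479
Total = €12341.6986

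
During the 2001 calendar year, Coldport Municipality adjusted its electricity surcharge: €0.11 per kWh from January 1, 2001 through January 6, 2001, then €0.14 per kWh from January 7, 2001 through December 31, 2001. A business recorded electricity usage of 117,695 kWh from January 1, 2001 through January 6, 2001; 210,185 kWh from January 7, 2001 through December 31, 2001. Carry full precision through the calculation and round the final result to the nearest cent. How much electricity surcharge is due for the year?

€42,372.35

January 1 – January 6, 2001: 117,695 kWh at €0.11/kWh → €12,946.45
January 7 – December 31, 2001: 210,185 kWh at €0.14/kWh → €29,425.90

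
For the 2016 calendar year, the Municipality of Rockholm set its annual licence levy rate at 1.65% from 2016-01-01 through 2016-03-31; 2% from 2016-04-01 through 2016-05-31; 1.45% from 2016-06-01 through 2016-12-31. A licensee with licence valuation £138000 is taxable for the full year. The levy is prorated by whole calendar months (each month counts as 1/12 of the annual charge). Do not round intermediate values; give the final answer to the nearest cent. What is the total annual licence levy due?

£2196.50

2016-01-01 to 2016-03-31: 3 months at 1.65% → £138000 × 1.65% × 3/12 = £569.2500
2016-04-01 to 2016-05-31: 2 months at 2% → £138000 × 2% × 2/12 = £460.0000
2016-06-01 to 2016-12-31: 7 months at 1.45% → £138000 × 1.45% × 7/12 = £1167.2500
Total = £2196.5000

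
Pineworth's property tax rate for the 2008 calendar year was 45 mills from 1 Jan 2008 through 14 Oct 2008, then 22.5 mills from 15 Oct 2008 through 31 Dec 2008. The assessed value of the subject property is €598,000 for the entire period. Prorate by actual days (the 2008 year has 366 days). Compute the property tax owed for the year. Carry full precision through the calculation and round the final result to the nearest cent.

€24,042.54

1 Jan – 14 Oct 2008: 288 days at 45 mills → €598,000 × 4.5% × 288/366 = €21,175.0820
15 Oct – 31 Dec 2008: 78 days at 22.5 mills → €598,000 × 2.25% × 78/366 = €2,867.4590
Total = €24,042.5410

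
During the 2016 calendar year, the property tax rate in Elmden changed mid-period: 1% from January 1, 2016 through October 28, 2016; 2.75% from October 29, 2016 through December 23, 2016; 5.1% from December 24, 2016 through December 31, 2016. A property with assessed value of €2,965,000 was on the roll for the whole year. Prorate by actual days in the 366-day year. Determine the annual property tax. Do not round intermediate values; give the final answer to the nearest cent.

€40,246.23

January 1 – October 28, 2016: 302 days at 1% → €2,965,000 × 1% × 302/366 = €24,465.3005
October 29 – December 23, 2016: 56 days at 2.75% → €2,965,000 × 2.75% × 56/366 = €12,475.6831
December 24 – December 31, 2016: 8 days at 5.1% → €2,965,000 × 5.1% × 8/366 = €3,305.2459
Total = €40,246.2295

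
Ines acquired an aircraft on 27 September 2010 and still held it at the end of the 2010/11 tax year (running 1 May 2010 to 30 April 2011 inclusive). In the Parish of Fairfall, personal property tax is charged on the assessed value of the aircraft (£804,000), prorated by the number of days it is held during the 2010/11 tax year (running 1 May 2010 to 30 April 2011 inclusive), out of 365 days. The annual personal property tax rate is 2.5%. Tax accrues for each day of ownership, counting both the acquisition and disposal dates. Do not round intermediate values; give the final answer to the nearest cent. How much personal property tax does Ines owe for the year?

£11,894.79

Days held (27 September 2010 – 30 April 2011): 216 out of 365
Tax = £804,000 × 2.5% × 216/365 = £11,894.7945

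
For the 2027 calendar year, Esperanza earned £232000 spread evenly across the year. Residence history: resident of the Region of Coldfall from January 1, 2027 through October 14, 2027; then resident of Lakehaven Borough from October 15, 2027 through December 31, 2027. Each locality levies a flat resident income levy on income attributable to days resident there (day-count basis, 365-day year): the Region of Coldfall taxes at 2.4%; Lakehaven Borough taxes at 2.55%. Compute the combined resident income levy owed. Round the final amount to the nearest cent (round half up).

The Region of Coldfall, January 1 – October 14, 2027: 287 days → £232000 × 2.4% × 287/365 = £4378.1260
Lakehaven Borough, October 15 – December 31, 2027: 78 days → £232000 × 2.55% × 78/365 = £1264.2411
Total = £5642.3671

£5642.37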